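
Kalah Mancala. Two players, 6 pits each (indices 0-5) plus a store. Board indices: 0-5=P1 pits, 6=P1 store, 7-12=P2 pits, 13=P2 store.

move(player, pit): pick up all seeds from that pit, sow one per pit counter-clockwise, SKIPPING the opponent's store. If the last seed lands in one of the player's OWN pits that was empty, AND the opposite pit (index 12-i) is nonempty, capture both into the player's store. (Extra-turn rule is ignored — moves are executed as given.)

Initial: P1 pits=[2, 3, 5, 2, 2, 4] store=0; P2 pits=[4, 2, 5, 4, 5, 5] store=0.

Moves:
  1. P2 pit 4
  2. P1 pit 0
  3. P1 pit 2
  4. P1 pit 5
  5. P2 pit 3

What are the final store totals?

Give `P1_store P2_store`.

Move 1: P2 pit4 -> P1=[3,4,6,2,2,4](0) P2=[4,2,5,4,0,6](1)
Move 2: P1 pit0 -> P1=[0,5,7,3,2,4](0) P2=[4,2,5,4,0,6](1)
Move 3: P1 pit2 -> P1=[0,5,0,4,3,5](1) P2=[5,3,6,4,0,6](1)
Move 4: P1 pit5 -> P1=[0,5,0,4,3,0](2) P2=[6,4,7,5,0,6](1)
Move 5: P2 pit3 -> P1=[1,6,0,4,3,0](2) P2=[6,4,7,0,1,7](2)

Answer: 2 2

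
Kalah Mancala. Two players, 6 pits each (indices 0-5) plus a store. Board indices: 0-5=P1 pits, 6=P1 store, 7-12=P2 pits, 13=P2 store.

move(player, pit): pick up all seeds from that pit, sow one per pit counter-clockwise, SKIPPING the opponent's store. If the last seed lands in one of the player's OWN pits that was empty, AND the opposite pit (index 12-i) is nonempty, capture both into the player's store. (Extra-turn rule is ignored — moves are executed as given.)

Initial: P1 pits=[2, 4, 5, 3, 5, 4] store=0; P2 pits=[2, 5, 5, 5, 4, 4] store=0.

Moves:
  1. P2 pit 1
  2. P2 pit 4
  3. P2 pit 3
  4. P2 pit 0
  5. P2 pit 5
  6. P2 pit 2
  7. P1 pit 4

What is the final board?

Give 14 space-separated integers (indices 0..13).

Answer: 6 8 9 4 0 6 1 1 2 1 2 2 1 5

Derivation:
Move 1: P2 pit1 -> P1=[2,4,5,3,5,4](0) P2=[2,0,6,6,5,5](1)
Move 2: P2 pit4 -> P1=[3,5,6,3,5,4](0) P2=[2,0,6,6,0,6](2)
Move 3: P2 pit3 -> P1=[4,6,7,3,5,4](0) P2=[2,0,6,0,1,7](3)
Move 4: P2 pit0 -> P1=[4,6,7,3,5,4](0) P2=[0,1,7,0,1,7](3)
Move 5: P2 pit5 -> P1=[5,7,8,4,6,5](0) P2=[0,1,7,0,1,0](4)
Move 6: P2 pit2 -> P1=[6,8,9,4,6,5](0) P2=[0,1,0,1,2,1](5)
Move 7: P1 pit4 -> P1=[6,8,9,4,0,6](1) P2=[1,2,1,2,2,1](5)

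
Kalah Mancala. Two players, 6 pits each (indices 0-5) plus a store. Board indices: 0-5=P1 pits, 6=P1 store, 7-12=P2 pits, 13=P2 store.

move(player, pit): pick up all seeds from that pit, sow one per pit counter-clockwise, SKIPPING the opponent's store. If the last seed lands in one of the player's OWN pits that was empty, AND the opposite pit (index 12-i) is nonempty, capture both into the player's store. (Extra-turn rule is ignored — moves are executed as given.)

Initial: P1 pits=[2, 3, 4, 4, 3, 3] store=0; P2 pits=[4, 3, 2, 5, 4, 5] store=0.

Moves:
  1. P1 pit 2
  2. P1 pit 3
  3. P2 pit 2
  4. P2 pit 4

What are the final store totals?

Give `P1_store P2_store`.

Move 1: P1 pit2 -> P1=[2,3,0,5,4,4](1) P2=[4,3,2,5,4,5](0)
Move 2: P1 pit3 -> P1=[2,3,0,0,5,5](2) P2=[5,4,2,5,4,5](0)
Move 3: P2 pit2 -> P1=[2,3,0,0,5,5](2) P2=[5,4,0,6,5,5](0)
Move 4: P2 pit4 -> P1=[3,4,1,0,5,5](2) P2=[5,4,0,6,0,6](1)

Answer: 2 1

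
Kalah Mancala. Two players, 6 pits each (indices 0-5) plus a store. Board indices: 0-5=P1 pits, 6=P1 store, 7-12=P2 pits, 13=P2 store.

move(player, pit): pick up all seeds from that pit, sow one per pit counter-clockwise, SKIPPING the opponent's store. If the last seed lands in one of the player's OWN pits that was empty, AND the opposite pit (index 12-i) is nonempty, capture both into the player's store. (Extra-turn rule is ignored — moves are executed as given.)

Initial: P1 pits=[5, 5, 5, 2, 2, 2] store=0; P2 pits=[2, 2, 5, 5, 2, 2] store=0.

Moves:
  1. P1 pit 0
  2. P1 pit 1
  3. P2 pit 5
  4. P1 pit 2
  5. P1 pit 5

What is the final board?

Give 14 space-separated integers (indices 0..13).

Answer: 1 0 0 5 5 0 3 5 4 7 6 2 0 1

Derivation:
Move 1: P1 pit0 -> P1=[0,6,6,3,3,3](0) P2=[2,2,5,5,2,2](0)
Move 2: P1 pit1 -> P1=[0,0,7,4,4,4](1) P2=[3,2,5,5,2,2](0)
Move 3: P2 pit5 -> P1=[1,0,7,4,4,4](1) P2=[3,2,5,5,2,0](1)
Move 4: P1 pit2 -> P1=[1,0,0,5,5,5](2) P2=[4,3,6,5,2,0](1)
Move 5: P1 pit5 -> P1=[1,0,0,5,5,0](3) P2=[5,4,7,6,2,0](1)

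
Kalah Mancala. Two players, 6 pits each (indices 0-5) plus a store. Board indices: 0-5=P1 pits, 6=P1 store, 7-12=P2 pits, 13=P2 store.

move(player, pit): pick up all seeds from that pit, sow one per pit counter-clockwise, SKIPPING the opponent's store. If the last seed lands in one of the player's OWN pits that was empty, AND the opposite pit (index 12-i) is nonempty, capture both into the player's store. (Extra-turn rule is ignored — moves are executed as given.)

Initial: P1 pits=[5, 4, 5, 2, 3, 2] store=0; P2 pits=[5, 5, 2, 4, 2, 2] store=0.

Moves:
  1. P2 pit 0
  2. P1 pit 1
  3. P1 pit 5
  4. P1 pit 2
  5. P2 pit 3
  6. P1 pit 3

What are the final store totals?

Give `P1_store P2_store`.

Move 1: P2 pit0 -> P1=[5,4,5,2,3,2](0) P2=[0,6,3,5,3,3](0)
Move 2: P1 pit1 -> P1=[5,0,6,3,4,3](0) P2=[0,6,3,5,3,3](0)
Move 3: P1 pit5 -> P1=[5,0,6,3,4,0](1) P2=[1,7,3,5,3,3](0)
Move 4: P1 pit2 -> P1=[5,0,0,4,5,1](2) P2=[2,8,3,5,3,3](0)
Move 5: P2 pit3 -> P1=[6,1,0,4,5,1](2) P2=[2,8,3,0,4,4](1)
Move 6: P1 pit3 -> P1=[6,1,0,0,6,2](3) P2=[3,8,3,0,4,4](1)

Answer: 3 1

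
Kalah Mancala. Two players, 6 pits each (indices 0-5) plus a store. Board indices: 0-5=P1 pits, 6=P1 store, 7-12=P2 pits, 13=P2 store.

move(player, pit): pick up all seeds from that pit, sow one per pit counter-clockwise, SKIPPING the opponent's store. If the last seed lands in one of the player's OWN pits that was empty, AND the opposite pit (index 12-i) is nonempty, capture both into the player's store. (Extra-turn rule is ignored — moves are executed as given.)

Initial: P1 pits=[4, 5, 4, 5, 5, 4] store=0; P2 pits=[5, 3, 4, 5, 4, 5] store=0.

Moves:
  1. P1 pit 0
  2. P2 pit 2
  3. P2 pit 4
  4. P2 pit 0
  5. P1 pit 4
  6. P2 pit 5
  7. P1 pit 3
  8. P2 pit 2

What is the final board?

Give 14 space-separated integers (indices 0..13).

Answer: 0 8 7 0 2 7 2 3 6 0 10 2 0 6

Derivation:
Move 1: P1 pit0 -> P1=[0,6,5,6,6,4](0) P2=[5,3,4,5,4,5](0)
Move 2: P2 pit2 -> P1=[0,6,5,6,6,4](0) P2=[5,3,0,6,5,6](1)
Move 3: P2 pit4 -> P1=[1,7,6,6,6,4](0) P2=[5,3,0,6,0,7](2)
Move 4: P2 pit0 -> P1=[1,7,6,6,6,4](0) P2=[0,4,1,7,1,8](2)
Move 5: P1 pit4 -> P1=[1,7,6,6,0,5](1) P2=[1,5,2,8,1,8](2)
Move 6: P2 pit5 -> P1=[2,8,7,7,1,6](1) P2=[2,5,2,8,1,0](3)
Move 7: P1 pit3 -> P1=[2,8,7,0,2,7](2) P2=[3,6,3,9,1,0](3)
Move 8: P2 pit2 -> P1=[0,8,7,0,2,7](2) P2=[3,6,0,10,2,0](6)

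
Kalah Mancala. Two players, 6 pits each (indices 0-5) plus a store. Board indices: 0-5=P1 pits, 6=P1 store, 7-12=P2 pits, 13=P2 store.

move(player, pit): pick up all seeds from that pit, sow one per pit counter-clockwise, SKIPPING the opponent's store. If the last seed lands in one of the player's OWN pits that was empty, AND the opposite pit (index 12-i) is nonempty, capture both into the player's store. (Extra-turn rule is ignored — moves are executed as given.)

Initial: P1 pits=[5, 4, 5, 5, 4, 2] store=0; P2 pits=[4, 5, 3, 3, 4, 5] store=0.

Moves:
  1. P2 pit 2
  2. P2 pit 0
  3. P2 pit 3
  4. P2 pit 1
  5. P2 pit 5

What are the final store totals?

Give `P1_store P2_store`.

Answer: 0 7

Derivation:
Move 1: P2 pit2 -> P1=[5,4,5,5,4,2](0) P2=[4,5,0,4,5,6](0)
Move 2: P2 pit0 -> P1=[5,4,5,5,4,2](0) P2=[0,6,1,5,6,6](0)
Move 3: P2 pit3 -> P1=[6,5,5,5,4,2](0) P2=[0,6,1,0,7,7](1)
Move 4: P2 pit1 -> P1=[7,5,5,5,4,2](0) P2=[0,0,2,1,8,8](2)
Move 5: P2 pit5 -> P1=[8,6,6,6,5,0](0) P2=[0,0,2,1,8,0](7)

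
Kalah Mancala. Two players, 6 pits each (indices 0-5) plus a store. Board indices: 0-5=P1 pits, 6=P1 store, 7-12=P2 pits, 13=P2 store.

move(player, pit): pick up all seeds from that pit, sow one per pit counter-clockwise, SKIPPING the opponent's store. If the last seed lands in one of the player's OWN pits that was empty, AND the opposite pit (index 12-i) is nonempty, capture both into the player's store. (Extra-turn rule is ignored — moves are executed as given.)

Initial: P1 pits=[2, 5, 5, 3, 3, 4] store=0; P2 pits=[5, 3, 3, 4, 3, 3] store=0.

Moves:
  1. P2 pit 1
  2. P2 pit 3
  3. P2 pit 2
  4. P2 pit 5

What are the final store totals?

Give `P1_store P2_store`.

Answer: 0 3

Derivation:
Move 1: P2 pit1 -> P1=[2,5,5,3,3,4](0) P2=[5,0,4,5,4,3](0)
Move 2: P2 pit3 -> P1=[3,6,5,3,3,4](0) P2=[5,0,4,0,5,4](1)
Move 3: P2 pit2 -> P1=[3,6,5,3,3,4](0) P2=[5,0,0,1,6,5](2)
Move 4: P2 pit5 -> P1=[4,7,6,4,3,4](0) P2=[5,0,0,1,6,0](3)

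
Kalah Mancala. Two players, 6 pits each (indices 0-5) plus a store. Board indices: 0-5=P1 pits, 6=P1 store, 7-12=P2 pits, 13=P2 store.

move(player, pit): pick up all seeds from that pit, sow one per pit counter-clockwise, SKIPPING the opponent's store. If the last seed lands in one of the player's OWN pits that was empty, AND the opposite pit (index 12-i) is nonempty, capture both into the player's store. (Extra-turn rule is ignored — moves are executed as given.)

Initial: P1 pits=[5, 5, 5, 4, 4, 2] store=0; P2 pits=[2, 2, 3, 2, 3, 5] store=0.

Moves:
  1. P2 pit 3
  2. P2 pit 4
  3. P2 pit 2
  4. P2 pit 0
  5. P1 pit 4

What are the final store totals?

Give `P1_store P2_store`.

Move 1: P2 pit3 -> P1=[5,5,5,4,4,2](0) P2=[2,2,3,0,4,6](0)
Move 2: P2 pit4 -> P1=[6,6,5,4,4,2](0) P2=[2,2,3,0,0,7](1)
Move 3: P2 pit2 -> P1=[6,6,5,4,4,2](0) P2=[2,2,0,1,1,8](1)
Move 4: P2 pit0 -> P1=[6,6,5,0,4,2](0) P2=[0,3,0,1,1,8](6)
Move 5: P1 pit4 -> P1=[6,6,5,0,0,3](1) P2=[1,4,0,1,1,8](6)

Answer: 1 6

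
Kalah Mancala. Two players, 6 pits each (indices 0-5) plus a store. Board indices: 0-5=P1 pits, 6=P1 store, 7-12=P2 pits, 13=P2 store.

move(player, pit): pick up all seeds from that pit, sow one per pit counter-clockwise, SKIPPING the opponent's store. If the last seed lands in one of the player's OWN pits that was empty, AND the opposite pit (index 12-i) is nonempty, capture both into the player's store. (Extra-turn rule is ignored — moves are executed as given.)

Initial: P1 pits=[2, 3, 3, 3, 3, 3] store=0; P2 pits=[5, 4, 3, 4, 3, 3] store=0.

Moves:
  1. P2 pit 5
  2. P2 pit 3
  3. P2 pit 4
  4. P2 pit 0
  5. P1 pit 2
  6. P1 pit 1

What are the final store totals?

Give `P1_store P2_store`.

Answer: 1 3

Derivation:
Move 1: P2 pit5 -> P1=[3,4,3,3,3,3](0) P2=[5,4,3,4,3,0](1)
Move 2: P2 pit3 -> P1=[4,4,3,3,3,3](0) P2=[5,4,3,0,4,1](2)
Move 3: P2 pit4 -> P1=[5,5,3,3,3,3](0) P2=[5,4,3,0,0,2](3)
Move 4: P2 pit0 -> P1=[5,5,3,3,3,3](0) P2=[0,5,4,1,1,3](3)
Move 5: P1 pit2 -> P1=[5,5,0,4,4,4](0) P2=[0,5,4,1,1,3](3)
Move 6: P1 pit1 -> P1=[5,0,1,5,5,5](1) P2=[0,5,4,1,1,3](3)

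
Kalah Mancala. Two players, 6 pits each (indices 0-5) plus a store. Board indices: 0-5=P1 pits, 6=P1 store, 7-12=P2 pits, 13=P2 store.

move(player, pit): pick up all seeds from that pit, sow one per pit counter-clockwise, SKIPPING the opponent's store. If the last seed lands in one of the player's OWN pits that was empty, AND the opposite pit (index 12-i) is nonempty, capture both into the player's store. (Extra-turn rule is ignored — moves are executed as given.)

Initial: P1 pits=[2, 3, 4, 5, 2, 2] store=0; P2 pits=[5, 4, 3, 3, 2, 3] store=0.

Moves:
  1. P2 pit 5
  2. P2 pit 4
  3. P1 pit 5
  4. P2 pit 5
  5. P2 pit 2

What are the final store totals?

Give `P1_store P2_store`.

Answer: 1 7

Derivation:
Move 1: P2 pit5 -> P1=[3,4,4,5,2,2](0) P2=[5,4,3,3,2,0](1)
Move 2: P2 pit4 -> P1=[3,4,4,5,2,2](0) P2=[5,4,3,3,0,1](2)
Move 3: P1 pit5 -> P1=[3,4,4,5,2,0](1) P2=[6,4,3,3,0,1](2)
Move 4: P2 pit5 -> P1=[3,4,4,5,2,0](1) P2=[6,4,3,3,0,0](3)
Move 5: P2 pit2 -> P1=[0,4,4,5,2,0](1) P2=[6,4,0,4,1,0](7)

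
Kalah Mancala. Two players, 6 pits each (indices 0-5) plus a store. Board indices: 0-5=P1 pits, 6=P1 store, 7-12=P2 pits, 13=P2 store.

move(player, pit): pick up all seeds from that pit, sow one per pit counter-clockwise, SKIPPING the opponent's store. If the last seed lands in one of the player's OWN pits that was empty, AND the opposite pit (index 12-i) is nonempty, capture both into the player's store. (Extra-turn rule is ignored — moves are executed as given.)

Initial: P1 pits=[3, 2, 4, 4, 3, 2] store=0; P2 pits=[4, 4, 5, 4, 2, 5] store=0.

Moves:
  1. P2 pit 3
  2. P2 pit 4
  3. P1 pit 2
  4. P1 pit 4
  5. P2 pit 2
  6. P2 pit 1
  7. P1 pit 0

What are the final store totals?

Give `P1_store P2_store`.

Answer: 3 4

Derivation:
Move 1: P2 pit3 -> P1=[4,2,4,4,3,2](0) P2=[4,4,5,0,3,6](1)
Move 2: P2 pit4 -> P1=[5,2,4,4,3,2](0) P2=[4,4,5,0,0,7](2)
Move 3: P1 pit2 -> P1=[5,2,0,5,4,3](1) P2=[4,4,5,0,0,7](2)
Move 4: P1 pit4 -> P1=[5,2,0,5,0,4](2) P2=[5,5,5,0,0,7](2)
Move 5: P2 pit2 -> P1=[6,2,0,5,0,4](2) P2=[5,5,0,1,1,8](3)
Move 6: P2 pit1 -> P1=[6,2,0,5,0,4](2) P2=[5,0,1,2,2,9](4)
Move 7: P1 pit0 -> P1=[0,3,1,6,1,5](3) P2=[5,0,1,2,2,9](4)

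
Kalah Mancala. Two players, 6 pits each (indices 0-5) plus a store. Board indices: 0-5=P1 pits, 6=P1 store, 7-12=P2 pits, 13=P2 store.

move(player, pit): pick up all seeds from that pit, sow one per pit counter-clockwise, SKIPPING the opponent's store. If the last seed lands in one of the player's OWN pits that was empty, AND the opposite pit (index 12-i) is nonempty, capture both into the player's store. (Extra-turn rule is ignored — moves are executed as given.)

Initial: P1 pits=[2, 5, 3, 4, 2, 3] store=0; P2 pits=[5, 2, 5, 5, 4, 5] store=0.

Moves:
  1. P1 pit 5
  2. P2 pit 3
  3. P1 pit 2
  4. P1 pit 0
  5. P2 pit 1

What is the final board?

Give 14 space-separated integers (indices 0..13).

Move 1: P1 pit5 -> P1=[2,5,3,4,2,0](1) P2=[6,3,5,5,4,5](0)
Move 2: P2 pit3 -> P1=[3,6,3,4,2,0](1) P2=[6,3,5,0,5,6](1)
Move 3: P1 pit2 -> P1=[3,6,0,5,3,0](8) P2=[0,3,5,0,5,6](1)
Move 4: P1 pit0 -> P1=[0,7,1,6,3,0](8) P2=[0,3,5,0,5,6](1)
Move 5: P2 pit1 -> P1=[0,7,1,6,3,0](8) P2=[0,0,6,1,6,6](1)

Answer: 0 7 1 6 3 0 8 0 0 6 1 6 6 1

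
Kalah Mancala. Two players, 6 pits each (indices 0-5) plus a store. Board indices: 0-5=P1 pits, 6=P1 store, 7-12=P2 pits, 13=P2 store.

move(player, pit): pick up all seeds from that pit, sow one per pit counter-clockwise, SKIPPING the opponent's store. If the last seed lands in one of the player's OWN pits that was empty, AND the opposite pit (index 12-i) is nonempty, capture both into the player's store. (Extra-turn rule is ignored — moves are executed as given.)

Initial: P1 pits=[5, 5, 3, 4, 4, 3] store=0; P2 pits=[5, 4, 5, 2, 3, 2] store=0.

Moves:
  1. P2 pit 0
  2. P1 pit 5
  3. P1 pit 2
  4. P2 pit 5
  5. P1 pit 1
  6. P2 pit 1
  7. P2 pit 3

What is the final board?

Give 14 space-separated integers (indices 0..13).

Answer: 8 0 1 6 6 1 4 1 0 7 0 6 2 3

Derivation:
Move 1: P2 pit0 -> P1=[5,5,3,4,4,3](0) P2=[0,5,6,3,4,3](0)
Move 2: P1 pit5 -> P1=[5,5,3,4,4,0](1) P2=[1,6,6,3,4,3](0)
Move 3: P1 pit2 -> P1=[5,5,0,5,5,0](3) P2=[0,6,6,3,4,3](0)
Move 4: P2 pit5 -> P1=[6,6,0,5,5,0](3) P2=[0,6,6,3,4,0](1)
Move 5: P1 pit1 -> P1=[6,0,1,6,6,1](4) P2=[1,6,6,3,4,0](1)
Move 6: P2 pit1 -> P1=[7,0,1,6,6,1](4) P2=[1,0,7,4,5,1](2)
Move 7: P2 pit3 -> P1=[8,0,1,6,6,1](4) P2=[1,0,7,0,6,2](3)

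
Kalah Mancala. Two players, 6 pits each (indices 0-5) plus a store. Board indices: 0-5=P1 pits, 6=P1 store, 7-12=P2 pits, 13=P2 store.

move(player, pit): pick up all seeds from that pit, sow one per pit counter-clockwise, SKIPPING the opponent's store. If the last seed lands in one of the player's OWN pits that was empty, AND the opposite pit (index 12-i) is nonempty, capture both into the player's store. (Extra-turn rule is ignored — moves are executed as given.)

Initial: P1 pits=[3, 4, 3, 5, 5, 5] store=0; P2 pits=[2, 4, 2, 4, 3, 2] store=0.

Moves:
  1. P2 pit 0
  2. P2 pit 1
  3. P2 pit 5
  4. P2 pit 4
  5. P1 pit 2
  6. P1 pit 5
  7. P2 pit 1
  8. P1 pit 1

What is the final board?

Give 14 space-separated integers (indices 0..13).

Answer: 5 0 1 7 7 1 2 2 0 6 6 1 1 3

Derivation:
Move 1: P2 pit0 -> P1=[3,4,3,5,5,5](0) P2=[0,5,3,4,3,2](0)
Move 2: P2 pit1 -> P1=[3,4,3,5,5,5](0) P2=[0,0,4,5,4,3](1)
Move 3: P2 pit5 -> P1=[4,5,3,5,5,5](0) P2=[0,0,4,5,4,0](2)
Move 4: P2 pit4 -> P1=[5,6,3,5,5,5](0) P2=[0,0,4,5,0,1](3)
Move 5: P1 pit2 -> P1=[5,6,0,6,6,6](0) P2=[0,0,4,5,0,1](3)
Move 6: P1 pit5 -> P1=[5,6,0,6,6,0](1) P2=[1,1,5,6,1,1](3)
Move 7: P2 pit1 -> P1=[5,6,0,6,6,0](1) P2=[1,0,6,6,1,1](3)
Move 8: P1 pit1 -> P1=[5,0,1,7,7,1](2) P2=[2,0,6,6,1,1](3)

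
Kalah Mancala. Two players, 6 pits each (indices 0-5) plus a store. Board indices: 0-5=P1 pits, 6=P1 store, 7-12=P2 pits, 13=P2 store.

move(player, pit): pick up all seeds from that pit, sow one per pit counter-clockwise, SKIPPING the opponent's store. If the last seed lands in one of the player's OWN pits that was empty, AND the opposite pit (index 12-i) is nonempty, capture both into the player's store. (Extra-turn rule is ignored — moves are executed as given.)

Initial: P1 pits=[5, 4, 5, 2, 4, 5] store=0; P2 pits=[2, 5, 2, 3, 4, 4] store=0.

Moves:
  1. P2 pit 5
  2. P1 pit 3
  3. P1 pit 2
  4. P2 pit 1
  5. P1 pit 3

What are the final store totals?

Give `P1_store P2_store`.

Answer: 1 2

Derivation:
Move 1: P2 pit5 -> P1=[6,5,6,2,4,5](0) P2=[2,5,2,3,4,0](1)
Move 2: P1 pit3 -> P1=[6,5,6,0,5,6](0) P2=[2,5,2,3,4,0](1)
Move 3: P1 pit2 -> P1=[6,5,0,1,6,7](1) P2=[3,6,2,3,4,0](1)
Move 4: P2 pit1 -> P1=[7,5,0,1,6,7](1) P2=[3,0,3,4,5,1](2)
Move 5: P1 pit3 -> P1=[7,5,0,0,7,7](1) P2=[3,0,3,4,5,1](2)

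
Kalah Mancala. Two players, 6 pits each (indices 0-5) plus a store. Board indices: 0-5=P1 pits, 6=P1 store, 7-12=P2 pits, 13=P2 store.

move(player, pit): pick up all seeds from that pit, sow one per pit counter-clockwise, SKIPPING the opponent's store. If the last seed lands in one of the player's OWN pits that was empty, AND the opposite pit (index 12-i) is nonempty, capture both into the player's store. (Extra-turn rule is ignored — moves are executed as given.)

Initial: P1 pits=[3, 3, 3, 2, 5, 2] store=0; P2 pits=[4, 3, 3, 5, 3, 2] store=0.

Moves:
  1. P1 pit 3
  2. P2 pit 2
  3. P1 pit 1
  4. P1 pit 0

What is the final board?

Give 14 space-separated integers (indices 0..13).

Answer: 0 1 5 2 7 3 0 4 3 0 6 4 3 0

Derivation:
Move 1: P1 pit3 -> P1=[3,3,3,0,6,3](0) P2=[4,3,3,5,3,2](0)
Move 2: P2 pit2 -> P1=[3,3,3,0,6,3](0) P2=[4,3,0,6,4,3](0)
Move 3: P1 pit1 -> P1=[3,0,4,1,7,3](0) P2=[4,3,0,6,4,3](0)
Move 4: P1 pit0 -> P1=[0,1,5,2,7,3](0) P2=[4,3,0,6,4,3](0)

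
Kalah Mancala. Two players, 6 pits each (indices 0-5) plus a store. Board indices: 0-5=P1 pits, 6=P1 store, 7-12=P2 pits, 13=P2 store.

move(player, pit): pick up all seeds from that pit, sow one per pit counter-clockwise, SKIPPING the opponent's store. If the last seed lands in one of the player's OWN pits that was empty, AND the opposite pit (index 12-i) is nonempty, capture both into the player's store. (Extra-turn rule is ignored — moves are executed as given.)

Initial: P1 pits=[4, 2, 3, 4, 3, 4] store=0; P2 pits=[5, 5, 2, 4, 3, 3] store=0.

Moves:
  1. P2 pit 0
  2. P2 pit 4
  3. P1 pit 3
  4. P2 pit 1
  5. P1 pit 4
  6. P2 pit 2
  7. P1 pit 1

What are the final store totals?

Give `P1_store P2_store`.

Answer: 4 3

Derivation:
Move 1: P2 pit0 -> P1=[4,2,3,4,3,4](0) P2=[0,6,3,5,4,4](0)
Move 2: P2 pit4 -> P1=[5,3,3,4,3,4](0) P2=[0,6,3,5,0,5](1)
Move 3: P1 pit3 -> P1=[5,3,3,0,4,5](1) P2=[1,6,3,5,0,5](1)
Move 4: P2 pit1 -> P1=[6,3,3,0,4,5](1) P2=[1,0,4,6,1,6](2)
Move 5: P1 pit4 -> P1=[6,3,3,0,0,6](2) P2=[2,1,4,6,1,6](2)
Move 6: P2 pit2 -> P1=[6,3,3,0,0,6](2) P2=[2,1,0,7,2,7](3)
Move 7: P1 pit1 -> P1=[6,0,4,1,0,6](4) P2=[2,0,0,7,2,7](3)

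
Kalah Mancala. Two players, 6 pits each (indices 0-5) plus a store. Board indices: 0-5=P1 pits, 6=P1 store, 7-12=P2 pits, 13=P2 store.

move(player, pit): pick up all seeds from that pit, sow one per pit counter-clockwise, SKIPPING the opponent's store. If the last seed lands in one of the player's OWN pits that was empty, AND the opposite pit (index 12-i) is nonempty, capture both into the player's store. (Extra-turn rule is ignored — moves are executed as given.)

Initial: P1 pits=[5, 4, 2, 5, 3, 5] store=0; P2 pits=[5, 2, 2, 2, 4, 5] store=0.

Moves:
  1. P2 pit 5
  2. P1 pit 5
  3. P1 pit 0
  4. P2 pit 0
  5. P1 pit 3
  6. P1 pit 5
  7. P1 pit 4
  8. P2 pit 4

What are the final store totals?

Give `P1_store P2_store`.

Move 1: P2 pit5 -> P1=[6,5,3,6,3,5](0) P2=[5,2,2,2,4,0](1)
Move 2: P1 pit5 -> P1=[6,5,3,6,3,0](1) P2=[6,3,3,3,4,0](1)
Move 3: P1 pit0 -> P1=[0,6,4,7,4,1](2) P2=[6,3,3,3,4,0](1)
Move 4: P2 pit0 -> P1=[0,6,4,7,4,1](2) P2=[0,4,4,4,5,1](2)
Move 5: P1 pit3 -> P1=[0,6,4,0,5,2](3) P2=[1,5,5,5,5,1](2)
Move 6: P1 pit5 -> P1=[0,6,4,0,5,0](4) P2=[2,5,5,5,5,1](2)
Move 7: P1 pit4 -> P1=[0,6,4,0,0,1](5) P2=[3,6,6,5,5,1](2)
Move 8: P2 pit4 -> P1=[1,7,5,0,0,1](5) P2=[3,6,6,5,0,2](3)

Answer: 5 3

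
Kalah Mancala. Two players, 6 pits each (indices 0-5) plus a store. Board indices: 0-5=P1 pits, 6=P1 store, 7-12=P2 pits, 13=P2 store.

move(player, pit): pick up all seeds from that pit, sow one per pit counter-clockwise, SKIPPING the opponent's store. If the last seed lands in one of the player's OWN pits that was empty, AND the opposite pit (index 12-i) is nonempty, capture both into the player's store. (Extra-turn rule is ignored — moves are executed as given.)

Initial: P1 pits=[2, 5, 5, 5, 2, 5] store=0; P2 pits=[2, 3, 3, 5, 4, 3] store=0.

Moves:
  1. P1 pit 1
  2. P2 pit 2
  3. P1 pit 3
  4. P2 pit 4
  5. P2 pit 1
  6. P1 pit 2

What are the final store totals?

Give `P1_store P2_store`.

Answer: 3 1

Derivation:
Move 1: P1 pit1 -> P1=[2,0,6,6,3,6](1) P2=[2,3,3,5,4,3](0)
Move 2: P2 pit2 -> P1=[2,0,6,6,3,6](1) P2=[2,3,0,6,5,4](0)
Move 3: P1 pit3 -> P1=[2,0,6,0,4,7](2) P2=[3,4,1,6,5,4](0)
Move 4: P2 pit4 -> P1=[3,1,7,0,4,7](2) P2=[3,4,1,6,0,5](1)
Move 5: P2 pit1 -> P1=[3,1,7,0,4,7](2) P2=[3,0,2,7,1,6](1)
Move 6: P1 pit2 -> P1=[3,1,0,1,5,8](3) P2=[4,1,3,7,1,6](1)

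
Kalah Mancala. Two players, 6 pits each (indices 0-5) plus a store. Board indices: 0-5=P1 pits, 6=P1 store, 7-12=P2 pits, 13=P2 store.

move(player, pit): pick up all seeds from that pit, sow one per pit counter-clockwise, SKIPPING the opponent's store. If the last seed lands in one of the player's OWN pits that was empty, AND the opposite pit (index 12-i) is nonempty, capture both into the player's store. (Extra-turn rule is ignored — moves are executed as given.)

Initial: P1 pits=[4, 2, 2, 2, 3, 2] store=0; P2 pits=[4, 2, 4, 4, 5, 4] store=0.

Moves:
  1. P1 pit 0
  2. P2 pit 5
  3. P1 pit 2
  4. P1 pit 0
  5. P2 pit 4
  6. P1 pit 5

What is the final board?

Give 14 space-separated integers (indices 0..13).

Answer: 1 6 1 4 5 0 2 5 3 4 4 0 1 2

Derivation:
Move 1: P1 pit0 -> P1=[0,3,3,3,4,2](0) P2=[4,2,4,4,5,4](0)
Move 2: P2 pit5 -> P1=[1,4,4,3,4,2](0) P2=[4,2,4,4,5,0](1)
Move 3: P1 pit2 -> P1=[1,4,0,4,5,3](1) P2=[4,2,4,4,5,0](1)
Move 4: P1 pit0 -> P1=[0,5,0,4,5,3](1) P2=[4,2,4,4,5,0](1)
Move 5: P2 pit4 -> P1=[1,6,1,4,5,3](1) P2=[4,2,4,4,0,1](2)
Move 6: P1 pit5 -> P1=[1,6,1,4,5,0](2) P2=[5,3,4,4,0,1](2)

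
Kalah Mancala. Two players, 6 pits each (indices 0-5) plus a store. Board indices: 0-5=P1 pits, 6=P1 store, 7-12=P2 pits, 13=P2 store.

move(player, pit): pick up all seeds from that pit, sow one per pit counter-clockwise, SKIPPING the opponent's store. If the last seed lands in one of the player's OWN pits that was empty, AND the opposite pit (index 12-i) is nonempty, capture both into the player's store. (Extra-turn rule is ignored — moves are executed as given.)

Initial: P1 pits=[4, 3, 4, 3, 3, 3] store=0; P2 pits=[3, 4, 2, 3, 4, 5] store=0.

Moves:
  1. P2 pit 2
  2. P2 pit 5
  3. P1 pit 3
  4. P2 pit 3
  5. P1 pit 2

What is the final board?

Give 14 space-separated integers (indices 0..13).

Move 1: P2 pit2 -> P1=[4,3,4,3,3,3](0) P2=[3,4,0,4,5,5](0)
Move 2: P2 pit5 -> P1=[5,4,5,4,3,3](0) P2=[3,4,0,4,5,0](1)
Move 3: P1 pit3 -> P1=[5,4,5,0,4,4](1) P2=[4,4,0,4,5,0](1)
Move 4: P2 pit3 -> P1=[6,4,5,0,4,4](1) P2=[4,4,0,0,6,1](2)
Move 5: P1 pit2 -> P1=[6,4,0,1,5,5](2) P2=[5,4,0,0,6,1](2)

Answer: 6 4 0 1 5 5 2 5 4 0 0 6 1 2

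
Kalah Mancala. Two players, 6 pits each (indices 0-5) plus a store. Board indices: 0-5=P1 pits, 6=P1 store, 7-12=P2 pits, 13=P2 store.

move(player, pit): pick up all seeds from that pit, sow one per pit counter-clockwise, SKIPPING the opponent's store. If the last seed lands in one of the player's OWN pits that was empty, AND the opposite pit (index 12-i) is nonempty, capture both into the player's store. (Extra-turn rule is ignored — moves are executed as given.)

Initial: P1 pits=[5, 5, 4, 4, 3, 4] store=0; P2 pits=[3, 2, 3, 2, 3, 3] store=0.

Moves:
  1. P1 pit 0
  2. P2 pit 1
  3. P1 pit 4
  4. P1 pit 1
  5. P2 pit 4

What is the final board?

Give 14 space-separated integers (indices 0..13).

Move 1: P1 pit0 -> P1=[0,6,5,5,4,5](0) P2=[3,2,3,2,3,3](0)
Move 2: P2 pit1 -> P1=[0,6,5,5,4,5](0) P2=[3,0,4,3,3,3](0)
Move 3: P1 pit4 -> P1=[0,6,5,5,0,6](1) P2=[4,1,4,3,3,3](0)
Move 4: P1 pit1 -> P1=[0,0,6,6,1,7](2) P2=[5,1,4,3,3,3](0)
Move 5: P2 pit4 -> P1=[1,0,6,6,1,7](2) P2=[5,1,4,3,0,4](1)

Answer: 1 0 6 6 1 7 2 5 1 4 3 0 4 1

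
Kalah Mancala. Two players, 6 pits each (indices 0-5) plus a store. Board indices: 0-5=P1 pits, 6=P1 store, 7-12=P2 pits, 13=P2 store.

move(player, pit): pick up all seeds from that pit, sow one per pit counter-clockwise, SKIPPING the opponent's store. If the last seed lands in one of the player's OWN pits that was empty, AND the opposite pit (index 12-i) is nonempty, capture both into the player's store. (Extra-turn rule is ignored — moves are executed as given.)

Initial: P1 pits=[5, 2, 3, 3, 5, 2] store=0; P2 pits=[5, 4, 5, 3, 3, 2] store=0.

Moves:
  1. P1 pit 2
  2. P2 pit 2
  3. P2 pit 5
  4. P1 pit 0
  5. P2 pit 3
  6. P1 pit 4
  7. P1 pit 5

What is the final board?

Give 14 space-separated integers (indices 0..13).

Answer: 1 4 1 5 0 0 3 8 6 2 2 6 1 3

Derivation:
Move 1: P1 pit2 -> P1=[5,2,0,4,6,3](0) P2=[5,4,5,3,3,2](0)
Move 2: P2 pit2 -> P1=[6,2,0,4,6,3](0) P2=[5,4,0,4,4,3](1)
Move 3: P2 pit5 -> P1=[7,3,0,4,6,3](0) P2=[5,4,0,4,4,0](2)
Move 4: P1 pit0 -> P1=[0,4,1,5,7,4](1) P2=[6,4,0,4,4,0](2)
Move 5: P2 pit3 -> P1=[1,4,1,5,7,4](1) P2=[6,4,0,0,5,1](3)
Move 6: P1 pit4 -> P1=[1,4,1,5,0,5](2) P2=[7,5,1,1,6,1](3)
Move 7: P1 pit5 -> P1=[1,4,1,5,0,0](3) P2=[8,6,2,2,6,1](3)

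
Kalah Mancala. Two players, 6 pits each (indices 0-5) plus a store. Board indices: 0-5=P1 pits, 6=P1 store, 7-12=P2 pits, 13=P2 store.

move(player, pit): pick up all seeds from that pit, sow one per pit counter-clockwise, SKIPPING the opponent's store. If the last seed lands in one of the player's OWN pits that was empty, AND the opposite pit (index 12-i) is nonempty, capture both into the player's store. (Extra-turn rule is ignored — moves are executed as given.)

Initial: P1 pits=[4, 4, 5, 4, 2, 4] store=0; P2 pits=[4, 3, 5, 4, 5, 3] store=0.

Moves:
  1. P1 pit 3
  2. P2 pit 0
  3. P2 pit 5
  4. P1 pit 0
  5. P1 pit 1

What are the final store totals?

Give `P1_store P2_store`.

Answer: 2 1

Derivation:
Move 1: P1 pit3 -> P1=[4,4,5,0,3,5](1) P2=[5,3,5,4,5,3](0)
Move 2: P2 pit0 -> P1=[4,4,5,0,3,5](1) P2=[0,4,6,5,6,4](0)
Move 3: P2 pit5 -> P1=[5,5,6,0,3,5](1) P2=[0,4,6,5,6,0](1)
Move 4: P1 pit0 -> P1=[0,6,7,1,4,6](1) P2=[0,4,6,5,6,0](1)
Move 5: P1 pit1 -> P1=[0,0,8,2,5,7](2) P2=[1,4,6,5,6,0](1)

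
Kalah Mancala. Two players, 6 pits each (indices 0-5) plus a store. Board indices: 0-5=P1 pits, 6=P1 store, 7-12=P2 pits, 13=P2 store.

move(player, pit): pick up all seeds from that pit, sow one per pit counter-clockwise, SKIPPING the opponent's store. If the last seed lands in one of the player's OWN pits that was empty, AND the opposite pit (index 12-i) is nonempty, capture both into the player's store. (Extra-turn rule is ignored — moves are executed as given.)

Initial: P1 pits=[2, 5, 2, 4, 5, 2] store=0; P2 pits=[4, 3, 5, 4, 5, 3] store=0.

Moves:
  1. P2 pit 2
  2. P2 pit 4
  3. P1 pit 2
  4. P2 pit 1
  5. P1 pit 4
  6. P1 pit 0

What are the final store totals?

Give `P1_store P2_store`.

Answer: 3 9

Derivation:
Move 1: P2 pit2 -> P1=[3,5,2,4,5,2](0) P2=[4,3,0,5,6,4](1)
Move 2: P2 pit4 -> P1=[4,6,3,5,5,2](0) P2=[4,3,0,5,0,5](2)
Move 3: P1 pit2 -> P1=[4,6,0,6,6,3](0) P2=[4,3,0,5,0,5](2)
Move 4: P2 pit1 -> P1=[4,0,0,6,6,3](0) P2=[4,0,1,6,0,5](9)
Move 5: P1 pit4 -> P1=[4,0,0,6,0,4](1) P2=[5,1,2,7,0,5](9)
Move 6: P1 pit0 -> P1=[0,1,1,7,0,4](3) P2=[5,0,2,7,0,5](9)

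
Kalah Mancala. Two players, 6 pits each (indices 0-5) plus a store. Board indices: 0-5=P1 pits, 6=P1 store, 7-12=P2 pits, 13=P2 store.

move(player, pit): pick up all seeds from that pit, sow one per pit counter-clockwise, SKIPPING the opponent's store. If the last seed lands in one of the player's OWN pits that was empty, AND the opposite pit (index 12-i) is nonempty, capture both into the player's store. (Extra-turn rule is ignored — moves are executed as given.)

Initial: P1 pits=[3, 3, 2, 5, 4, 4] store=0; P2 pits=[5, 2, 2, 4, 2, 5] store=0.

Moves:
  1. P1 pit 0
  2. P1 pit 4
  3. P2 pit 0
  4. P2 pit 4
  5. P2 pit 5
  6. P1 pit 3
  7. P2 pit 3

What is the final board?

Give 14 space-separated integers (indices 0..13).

Move 1: P1 pit0 -> P1=[0,4,3,6,4,4](0) P2=[5,2,2,4,2,5](0)
Move 2: P1 pit4 -> P1=[0,4,3,6,0,5](1) P2=[6,3,2,4,2,5](0)
Move 3: P2 pit0 -> P1=[0,4,3,6,0,5](1) P2=[0,4,3,5,3,6](1)
Move 4: P2 pit4 -> P1=[1,4,3,6,0,5](1) P2=[0,4,3,5,0,7](2)
Move 5: P2 pit5 -> P1=[2,5,4,7,1,6](1) P2=[0,4,3,5,0,0](3)
Move 6: P1 pit3 -> P1=[2,5,4,0,2,7](2) P2=[1,5,4,6,0,0](3)
Move 7: P2 pit3 -> P1=[3,6,5,0,2,7](2) P2=[1,5,4,0,1,1](4)

Answer: 3 6 5 0 2 7 2 1 5 4 0 1 1 4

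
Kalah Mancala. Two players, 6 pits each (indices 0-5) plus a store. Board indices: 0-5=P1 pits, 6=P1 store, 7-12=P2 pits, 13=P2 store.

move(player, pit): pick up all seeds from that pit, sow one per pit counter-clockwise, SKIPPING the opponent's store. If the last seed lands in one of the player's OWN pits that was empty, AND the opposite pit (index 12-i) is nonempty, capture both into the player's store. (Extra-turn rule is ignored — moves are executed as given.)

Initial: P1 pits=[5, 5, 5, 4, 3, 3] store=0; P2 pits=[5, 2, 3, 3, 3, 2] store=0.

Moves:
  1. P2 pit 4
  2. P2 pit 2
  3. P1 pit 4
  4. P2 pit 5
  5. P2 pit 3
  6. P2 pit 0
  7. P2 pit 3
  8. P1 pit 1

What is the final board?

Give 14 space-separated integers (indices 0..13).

Answer: 8 0 7 5 1 5 2 1 3 1 0 4 2 4

Derivation:
Move 1: P2 pit4 -> P1=[6,5,5,4,3,3](0) P2=[5,2,3,3,0,3](1)
Move 2: P2 pit2 -> P1=[6,5,5,4,3,3](0) P2=[5,2,0,4,1,4](1)
Move 3: P1 pit4 -> P1=[6,5,5,4,0,4](1) P2=[6,2,0,4,1,4](1)
Move 4: P2 pit5 -> P1=[7,6,6,4,0,4](1) P2=[6,2,0,4,1,0](2)
Move 5: P2 pit3 -> P1=[8,6,6,4,0,4](1) P2=[6,2,0,0,2,1](3)
Move 6: P2 pit0 -> P1=[8,6,6,4,0,4](1) P2=[0,3,1,1,3,2](4)
Move 7: P2 pit3 -> P1=[8,6,6,4,0,4](1) P2=[0,3,1,0,4,2](4)
Move 8: P1 pit1 -> P1=[8,0,7,5,1,5](2) P2=[1,3,1,0,4,2](4)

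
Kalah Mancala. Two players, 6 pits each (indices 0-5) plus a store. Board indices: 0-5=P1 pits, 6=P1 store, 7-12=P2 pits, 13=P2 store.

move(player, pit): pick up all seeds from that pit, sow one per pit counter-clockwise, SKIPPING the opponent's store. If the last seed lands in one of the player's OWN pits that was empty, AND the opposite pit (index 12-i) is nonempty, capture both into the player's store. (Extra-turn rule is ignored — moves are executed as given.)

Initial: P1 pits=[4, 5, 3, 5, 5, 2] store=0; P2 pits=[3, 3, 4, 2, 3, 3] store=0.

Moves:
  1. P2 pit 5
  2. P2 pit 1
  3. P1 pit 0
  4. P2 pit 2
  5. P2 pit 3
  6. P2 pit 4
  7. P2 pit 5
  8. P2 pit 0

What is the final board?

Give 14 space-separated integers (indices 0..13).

Move 1: P2 pit5 -> P1=[5,6,3,5,5,2](0) P2=[3,3,4,2,3,0](1)
Move 2: P2 pit1 -> P1=[5,6,3,5,5,2](0) P2=[3,0,5,3,4,0](1)
Move 3: P1 pit0 -> P1=[0,7,4,6,6,3](0) P2=[3,0,5,3,4,0](1)
Move 4: P2 pit2 -> P1=[1,7,4,6,6,3](0) P2=[3,0,0,4,5,1](2)
Move 5: P2 pit3 -> P1=[2,7,4,6,6,3](0) P2=[3,0,0,0,6,2](3)
Move 6: P2 pit4 -> P1=[3,8,5,7,6,3](0) P2=[3,0,0,0,0,3](4)
Move 7: P2 pit5 -> P1=[4,9,5,7,6,3](0) P2=[3,0,0,0,0,0](5)
Move 8: P2 pit0 -> P1=[4,9,0,7,6,3](0) P2=[0,1,1,0,0,0](11)

Answer: 4 9 0 7 6 3 0 0 1 1 0 0 0 11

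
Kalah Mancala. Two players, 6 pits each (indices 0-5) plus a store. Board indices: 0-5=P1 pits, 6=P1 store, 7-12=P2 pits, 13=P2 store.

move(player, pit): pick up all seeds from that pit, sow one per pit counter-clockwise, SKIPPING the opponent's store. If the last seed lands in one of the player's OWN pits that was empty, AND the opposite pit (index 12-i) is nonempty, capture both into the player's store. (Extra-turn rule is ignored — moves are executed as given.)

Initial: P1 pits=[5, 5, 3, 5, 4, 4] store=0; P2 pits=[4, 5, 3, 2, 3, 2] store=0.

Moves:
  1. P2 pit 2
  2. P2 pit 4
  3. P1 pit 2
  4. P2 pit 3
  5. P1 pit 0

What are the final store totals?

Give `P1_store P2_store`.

Answer: 1 2

Derivation:
Move 1: P2 pit2 -> P1=[5,5,3,5,4,4](0) P2=[4,5,0,3,4,3](0)
Move 2: P2 pit4 -> P1=[6,6,3,5,4,4](0) P2=[4,5,0,3,0,4](1)
Move 3: P1 pit2 -> P1=[6,6,0,6,5,5](0) P2=[4,5,0,3,0,4](1)
Move 4: P2 pit3 -> P1=[6,6,0,6,5,5](0) P2=[4,5,0,0,1,5](2)
Move 5: P1 pit0 -> P1=[0,7,1,7,6,6](1) P2=[4,5,0,0,1,5](2)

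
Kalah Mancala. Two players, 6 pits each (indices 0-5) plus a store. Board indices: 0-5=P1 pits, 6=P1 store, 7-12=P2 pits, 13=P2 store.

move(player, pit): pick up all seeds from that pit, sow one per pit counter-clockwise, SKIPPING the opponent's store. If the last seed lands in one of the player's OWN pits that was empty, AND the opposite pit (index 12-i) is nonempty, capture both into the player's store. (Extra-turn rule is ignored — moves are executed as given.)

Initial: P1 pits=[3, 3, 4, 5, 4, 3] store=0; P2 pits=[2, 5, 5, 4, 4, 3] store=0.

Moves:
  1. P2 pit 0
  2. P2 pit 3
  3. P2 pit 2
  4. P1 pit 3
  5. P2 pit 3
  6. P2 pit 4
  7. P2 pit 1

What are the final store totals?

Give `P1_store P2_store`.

Answer: 1 4

Derivation:
Move 1: P2 pit0 -> P1=[3,3,4,5,4,3](0) P2=[0,6,6,4,4,3](0)
Move 2: P2 pit3 -> P1=[4,3,4,5,4,3](0) P2=[0,6,6,0,5,4](1)
Move 3: P2 pit2 -> P1=[5,4,4,5,4,3](0) P2=[0,6,0,1,6,5](2)
Move 4: P1 pit3 -> P1=[5,4,4,0,5,4](1) P2=[1,7,0,1,6,5](2)
Move 5: P2 pit3 -> P1=[5,4,4,0,5,4](1) P2=[1,7,0,0,7,5](2)
Move 6: P2 pit4 -> P1=[6,5,5,1,6,4](1) P2=[1,7,0,0,0,6](3)
Move 7: P2 pit1 -> P1=[7,6,5,1,6,4](1) P2=[1,0,1,1,1,7](4)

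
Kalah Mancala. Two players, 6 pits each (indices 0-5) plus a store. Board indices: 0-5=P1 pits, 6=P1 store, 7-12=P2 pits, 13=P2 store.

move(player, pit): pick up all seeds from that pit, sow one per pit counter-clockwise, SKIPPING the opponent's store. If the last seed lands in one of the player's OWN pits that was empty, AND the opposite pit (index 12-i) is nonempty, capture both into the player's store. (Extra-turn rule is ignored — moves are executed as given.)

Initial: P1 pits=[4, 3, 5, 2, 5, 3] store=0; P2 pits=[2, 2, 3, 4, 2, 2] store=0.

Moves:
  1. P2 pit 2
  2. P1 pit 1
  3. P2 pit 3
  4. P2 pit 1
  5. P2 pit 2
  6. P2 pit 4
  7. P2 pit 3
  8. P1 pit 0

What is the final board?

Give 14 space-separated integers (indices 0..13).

Move 1: P2 pit2 -> P1=[4,3,5,2,5,3](0) P2=[2,2,0,5,3,3](0)
Move 2: P1 pit1 -> P1=[4,0,6,3,6,3](0) P2=[2,2,0,5,3,3](0)
Move 3: P2 pit3 -> P1=[5,1,6,3,6,3](0) P2=[2,2,0,0,4,4](1)
Move 4: P2 pit1 -> P1=[5,1,0,3,6,3](0) P2=[2,0,1,0,4,4](8)
Move 5: P2 pit2 -> P1=[5,1,0,3,6,3](0) P2=[2,0,0,1,4,4](8)
Move 6: P2 pit4 -> P1=[6,2,0,3,6,3](0) P2=[2,0,0,1,0,5](9)
Move 7: P2 pit3 -> P1=[6,0,0,3,6,3](0) P2=[2,0,0,0,0,5](12)
Move 8: P1 pit0 -> P1=[0,1,1,4,7,4](1) P2=[2,0,0,0,0,5](12)

Answer: 0 1 1 4 7 4 1 2 0 0 0 0 5 12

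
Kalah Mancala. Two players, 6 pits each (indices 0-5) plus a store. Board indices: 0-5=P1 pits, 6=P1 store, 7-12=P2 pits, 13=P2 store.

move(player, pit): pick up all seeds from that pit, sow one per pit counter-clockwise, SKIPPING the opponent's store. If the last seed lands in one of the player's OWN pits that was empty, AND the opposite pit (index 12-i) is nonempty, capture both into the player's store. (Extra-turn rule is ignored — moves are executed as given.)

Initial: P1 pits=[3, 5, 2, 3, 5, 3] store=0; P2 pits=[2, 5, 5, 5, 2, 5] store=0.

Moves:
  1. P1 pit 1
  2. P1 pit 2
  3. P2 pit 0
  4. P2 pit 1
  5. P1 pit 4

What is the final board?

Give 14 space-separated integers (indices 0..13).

Move 1: P1 pit1 -> P1=[3,0,3,4,6,4](1) P2=[2,5,5,5,2,5](0)
Move 2: P1 pit2 -> P1=[3,0,0,5,7,5](1) P2=[2,5,5,5,2,5](0)
Move 3: P2 pit0 -> P1=[3,0,0,5,7,5](1) P2=[0,6,6,5,2,5](0)
Move 4: P2 pit1 -> P1=[4,0,0,5,7,5](1) P2=[0,0,7,6,3,6](1)
Move 5: P1 pit4 -> P1=[4,0,0,5,0,6](2) P2=[1,1,8,7,4,6](1)

Answer: 4 0 0 5 0 6 2 1 1 8 7 4 6 1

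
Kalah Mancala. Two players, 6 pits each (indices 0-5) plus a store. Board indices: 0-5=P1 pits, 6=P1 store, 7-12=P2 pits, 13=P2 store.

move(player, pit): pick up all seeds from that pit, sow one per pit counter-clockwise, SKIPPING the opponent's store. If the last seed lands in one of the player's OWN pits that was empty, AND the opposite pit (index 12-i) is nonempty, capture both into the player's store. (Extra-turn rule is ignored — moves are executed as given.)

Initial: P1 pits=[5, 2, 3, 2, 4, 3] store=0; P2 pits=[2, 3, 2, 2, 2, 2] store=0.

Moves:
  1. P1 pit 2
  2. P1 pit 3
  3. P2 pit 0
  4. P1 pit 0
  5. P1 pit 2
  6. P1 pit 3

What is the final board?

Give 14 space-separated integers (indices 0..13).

Answer: 0 3 0 0 8 7 1 0 4 3 2 2 2 0

Derivation:
Move 1: P1 pit2 -> P1=[5,2,0,3,5,4](0) P2=[2,3,2,2,2,2](0)
Move 2: P1 pit3 -> P1=[5,2,0,0,6,5](1) P2=[2,3,2,2,2,2](0)
Move 3: P2 pit0 -> P1=[5,2,0,0,6,5](1) P2=[0,4,3,2,2,2](0)
Move 4: P1 pit0 -> P1=[0,3,1,1,7,6](1) P2=[0,4,3,2,2,2](0)
Move 5: P1 pit2 -> P1=[0,3,0,2,7,6](1) P2=[0,4,3,2,2,2](0)
Move 6: P1 pit3 -> P1=[0,3,0,0,8,7](1) P2=[0,4,3,2,2,2](0)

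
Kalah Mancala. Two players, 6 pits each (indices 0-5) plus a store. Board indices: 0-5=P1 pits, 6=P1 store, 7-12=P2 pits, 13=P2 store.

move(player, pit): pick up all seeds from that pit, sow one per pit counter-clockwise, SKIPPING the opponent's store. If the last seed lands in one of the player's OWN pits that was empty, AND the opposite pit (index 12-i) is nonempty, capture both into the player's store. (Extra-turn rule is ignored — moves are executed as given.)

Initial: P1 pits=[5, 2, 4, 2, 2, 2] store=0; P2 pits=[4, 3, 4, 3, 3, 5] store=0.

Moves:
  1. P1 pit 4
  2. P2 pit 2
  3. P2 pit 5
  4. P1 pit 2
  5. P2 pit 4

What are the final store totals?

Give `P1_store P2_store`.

Move 1: P1 pit4 -> P1=[5,2,4,2,0,3](1) P2=[4,3,4,3,3,5](0)
Move 2: P2 pit2 -> P1=[5,2,4,2,0,3](1) P2=[4,3,0,4,4,6](1)
Move 3: P2 pit5 -> P1=[6,3,5,3,1,3](1) P2=[4,3,0,4,4,0](2)
Move 4: P1 pit2 -> P1=[6,3,0,4,2,4](2) P2=[5,3,0,4,4,0](2)
Move 5: P2 pit4 -> P1=[7,4,0,4,2,4](2) P2=[5,3,0,4,0,1](3)

Answer: 2 3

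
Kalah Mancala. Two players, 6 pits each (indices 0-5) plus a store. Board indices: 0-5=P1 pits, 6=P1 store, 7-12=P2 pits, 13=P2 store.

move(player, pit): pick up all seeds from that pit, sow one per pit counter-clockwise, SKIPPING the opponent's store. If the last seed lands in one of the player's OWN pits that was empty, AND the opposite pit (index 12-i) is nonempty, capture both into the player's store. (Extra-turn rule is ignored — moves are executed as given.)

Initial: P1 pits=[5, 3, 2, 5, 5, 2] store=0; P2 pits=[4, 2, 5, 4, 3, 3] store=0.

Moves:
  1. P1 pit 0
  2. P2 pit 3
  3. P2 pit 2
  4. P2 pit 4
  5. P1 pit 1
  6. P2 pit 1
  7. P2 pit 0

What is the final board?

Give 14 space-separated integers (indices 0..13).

Move 1: P1 pit0 -> P1=[0,4,3,6,6,3](0) P2=[4,2,5,4,3,3](0)
Move 2: P2 pit3 -> P1=[1,4,3,6,6,3](0) P2=[4,2,5,0,4,4](1)
Move 3: P2 pit2 -> P1=[2,4,3,6,6,3](0) P2=[4,2,0,1,5,5](2)
Move 4: P2 pit4 -> P1=[3,5,4,6,6,3](0) P2=[4,2,0,1,0,6](3)
Move 5: P1 pit1 -> P1=[3,0,5,7,7,4](1) P2=[4,2,0,1,0,6](3)
Move 6: P2 pit1 -> P1=[3,0,5,7,7,4](1) P2=[4,0,1,2,0,6](3)
Move 7: P2 pit0 -> P1=[3,0,5,7,7,4](1) P2=[0,1,2,3,1,6](3)

Answer: 3 0 5 7 7 4 1 0 1 2 3 1 6 3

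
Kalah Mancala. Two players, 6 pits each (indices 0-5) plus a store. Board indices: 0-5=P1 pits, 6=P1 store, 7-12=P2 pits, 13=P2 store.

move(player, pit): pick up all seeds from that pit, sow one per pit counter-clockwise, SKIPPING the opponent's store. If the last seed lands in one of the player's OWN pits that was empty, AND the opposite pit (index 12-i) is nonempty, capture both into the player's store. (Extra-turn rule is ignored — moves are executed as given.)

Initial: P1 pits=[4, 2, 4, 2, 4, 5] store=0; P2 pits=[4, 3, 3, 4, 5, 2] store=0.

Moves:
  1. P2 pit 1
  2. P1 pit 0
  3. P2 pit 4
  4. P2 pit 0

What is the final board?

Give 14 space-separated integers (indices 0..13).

Answer: 1 0 6 4 5 5 0 0 1 5 6 0 3 6

Derivation:
Move 1: P2 pit1 -> P1=[4,2,4,2,4,5](0) P2=[4,0,4,5,6,2](0)
Move 2: P1 pit0 -> P1=[0,3,5,3,5,5](0) P2=[4,0,4,5,6,2](0)
Move 3: P2 pit4 -> P1=[1,4,6,4,5,5](0) P2=[4,0,4,5,0,3](1)
Move 4: P2 pit0 -> P1=[1,0,6,4,5,5](0) P2=[0,1,5,6,0,3](6)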